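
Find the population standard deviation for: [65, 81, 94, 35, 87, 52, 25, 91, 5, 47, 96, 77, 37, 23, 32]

28.8672

Step 1: Compute the mean: 56.4667
Step 2: Sum of squared deviations from the mean: 12499.7333
Step 3: Population variance = 12499.7333 / 15 = 833.3156
Step 4: Standard deviation = sqrt(833.3156) = 28.8672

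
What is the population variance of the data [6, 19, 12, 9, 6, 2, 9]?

25.1429

Step 1: Compute the mean: (6 + 19 + 12 + 9 + 6 + 2 + 9) / 7 = 9
Step 2: Compute squared deviations from the mean:
  (6 - 9)^2 = 9
  (19 - 9)^2 = 100
  (12 - 9)^2 = 9
  (9 - 9)^2 = 0
  (6 - 9)^2 = 9
  (2 - 9)^2 = 49
  (9 - 9)^2 = 0
Step 3: Sum of squared deviations = 176
Step 4: Population variance = 176 / 7 = 25.1429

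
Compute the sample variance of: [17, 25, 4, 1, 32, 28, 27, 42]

194.2857

Step 1: Compute the mean: (17 + 25 + 4 + 1 + 32 + 28 + 27 + 42) / 8 = 22
Step 2: Compute squared deviations from the mean:
  (17 - 22)^2 = 25
  (25 - 22)^2 = 9
  (4 - 22)^2 = 324
  (1 - 22)^2 = 441
  (32 - 22)^2 = 100
  (28 - 22)^2 = 36
  (27 - 22)^2 = 25
  (42 - 22)^2 = 400
Step 3: Sum of squared deviations = 1360
Step 4: Sample variance = 1360 / 7 = 194.2857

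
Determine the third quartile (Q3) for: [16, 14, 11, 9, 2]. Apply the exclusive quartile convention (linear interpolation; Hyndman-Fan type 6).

15

Step 1: Sort the data: [2, 9, 11, 14, 16]
Step 2: n = 5
Step 3: Using the exclusive quartile method:
  Q1 = 5.5
  Q2 (median) = 11
  Q3 = 15
  IQR = Q3 - Q1 = 15 - 5.5 = 9.5
Step 4: Q3 = 15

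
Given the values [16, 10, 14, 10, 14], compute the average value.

12.8

Step 1: Sum all values: 16 + 10 + 14 + 10 + 14 = 64
Step 2: Count the number of values: n = 5
Step 3: Mean = sum / n = 64 / 5 = 12.8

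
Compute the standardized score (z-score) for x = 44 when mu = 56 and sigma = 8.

-1.5

Step 1: Recall the z-score formula: z = (x - mu) / sigma
Step 2: Substitute values: z = (44 - 56) / 8
Step 3: z = -12 / 8 = -1.5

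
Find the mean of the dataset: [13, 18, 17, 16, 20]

16.8

Step 1: Sum all values: 13 + 18 + 17 + 16 + 20 = 84
Step 2: Count the number of values: n = 5
Step 3: Mean = sum / n = 84 / 5 = 16.8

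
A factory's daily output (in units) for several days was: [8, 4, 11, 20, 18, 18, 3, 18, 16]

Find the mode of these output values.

18

Step 1: Count the frequency of each value:
  3: appears 1 time(s)
  4: appears 1 time(s)
  8: appears 1 time(s)
  11: appears 1 time(s)
  16: appears 1 time(s)
  18: appears 3 time(s)
  20: appears 1 time(s)
Step 2: The value 18 appears most frequently (3 times).
Step 3: Mode = 18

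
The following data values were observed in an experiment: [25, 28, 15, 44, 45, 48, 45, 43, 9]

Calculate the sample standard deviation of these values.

14.6638

Step 1: Compute the mean: 33.5556
Step 2: Sum of squared deviations from the mean: 1720.2222
Step 3: Sample variance = 1720.2222 / 8 = 215.0278
Step 4: Standard deviation = sqrt(215.0278) = 14.6638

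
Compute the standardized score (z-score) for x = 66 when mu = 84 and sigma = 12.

-1.5

Step 1: Recall the z-score formula: z = (x - mu) / sigma
Step 2: Substitute values: z = (66 - 84) / 12
Step 3: z = -18 / 12 = -1.5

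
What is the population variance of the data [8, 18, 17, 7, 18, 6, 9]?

26.1224

Step 1: Compute the mean: (8 + 18 + 17 + 7 + 18 + 6 + 9) / 7 = 11.8571
Step 2: Compute squared deviations from the mean:
  (8 - 11.8571)^2 = 14.8776
  (18 - 11.8571)^2 = 37.7347
  (17 - 11.8571)^2 = 26.449
  (7 - 11.8571)^2 = 23.5918
  (18 - 11.8571)^2 = 37.7347
  (6 - 11.8571)^2 = 34.3061
  (9 - 11.8571)^2 = 8.1633
Step 3: Sum of squared deviations = 182.8571
Step 4: Population variance = 182.8571 / 7 = 26.1224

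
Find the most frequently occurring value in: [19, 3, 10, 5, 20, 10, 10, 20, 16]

10

Step 1: Count the frequency of each value:
  3: appears 1 time(s)
  5: appears 1 time(s)
  10: appears 3 time(s)
  16: appears 1 time(s)
  19: appears 1 time(s)
  20: appears 2 time(s)
Step 2: The value 10 appears most frequently (3 times).
Step 3: Mode = 10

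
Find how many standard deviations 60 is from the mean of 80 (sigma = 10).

-2

Step 1: Recall the z-score formula: z = (x - mu) / sigma
Step 2: Substitute values: z = (60 - 80) / 10
Step 3: z = -20 / 10 = -2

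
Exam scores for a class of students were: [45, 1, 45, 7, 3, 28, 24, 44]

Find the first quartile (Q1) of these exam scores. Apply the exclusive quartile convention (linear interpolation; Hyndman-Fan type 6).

4

Step 1: Sort the data: [1, 3, 7, 24, 28, 44, 45, 45]
Step 2: n = 8
Step 3: Using the exclusive quartile method:
  Q1 = 4
  Q2 (median) = 26
  Q3 = 44.75
  IQR = Q3 - Q1 = 44.75 - 4 = 40.75
Step 4: Q1 = 4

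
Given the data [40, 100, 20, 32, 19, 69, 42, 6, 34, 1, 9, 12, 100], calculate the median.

32

Step 1: Sort the data in ascending order: [1, 6, 9, 12, 19, 20, 32, 34, 40, 42, 69, 100, 100]
Step 2: The number of values is n = 13.
Step 3: Since n is odd, the median is the middle value at position 7: 32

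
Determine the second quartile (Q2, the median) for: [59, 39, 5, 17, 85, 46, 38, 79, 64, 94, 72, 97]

61.5

Step 1: Sort the data: [5, 17, 38, 39, 46, 59, 64, 72, 79, 85, 94, 97]
Step 2: n = 12
Step 3: Q2 is the median. Since n is even, it is the average of the values at positions 6 and 7:
  Q2 = (59 + 64) / 2 = 61.5
Step 4: Q2 = 61.5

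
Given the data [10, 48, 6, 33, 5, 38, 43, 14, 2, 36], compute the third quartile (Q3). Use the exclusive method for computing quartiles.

39.25

Step 1: Sort the data: [2, 5, 6, 10, 14, 33, 36, 38, 43, 48]
Step 2: n = 10
Step 3: Using the exclusive quartile method:
  Q1 = 5.75
  Q2 (median) = 23.5
  Q3 = 39.25
  IQR = Q3 - Q1 = 39.25 - 5.75 = 33.5
Step 4: Q3 = 39.25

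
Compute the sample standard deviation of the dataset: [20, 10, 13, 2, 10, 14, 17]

5.7941

Step 1: Compute the mean: 12.2857
Step 2: Sum of squared deviations from the mean: 201.4286
Step 3: Sample variance = 201.4286 / 6 = 33.5714
Step 4: Standard deviation = sqrt(33.5714) = 5.7941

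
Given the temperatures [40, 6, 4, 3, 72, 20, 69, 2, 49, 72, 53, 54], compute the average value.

37

Step 1: Sum all values: 40 + 6 + 4 + 3 + 72 + 20 + 69 + 2 + 49 + 72 + 53 + 54 = 444
Step 2: Count the number of values: n = 12
Step 3: Mean = sum / n = 444 / 12 = 37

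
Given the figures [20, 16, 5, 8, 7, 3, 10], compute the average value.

9.8571

Step 1: Sum all values: 20 + 16 + 5 + 8 + 7 + 3 + 10 = 69
Step 2: Count the number of values: n = 7
Step 3: Mean = sum / n = 69 / 7 = 9.8571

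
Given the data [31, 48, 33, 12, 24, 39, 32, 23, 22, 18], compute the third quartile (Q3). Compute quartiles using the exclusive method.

34.5

Step 1: Sort the data: [12, 18, 22, 23, 24, 31, 32, 33, 39, 48]
Step 2: n = 10
Step 3: Using the exclusive quartile method:
  Q1 = 21
  Q2 (median) = 27.5
  Q3 = 34.5
  IQR = Q3 - Q1 = 34.5 - 21 = 13.5
Step 4: Q3 = 34.5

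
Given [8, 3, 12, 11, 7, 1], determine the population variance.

15.6667

Step 1: Compute the mean: (8 + 3 + 12 + 11 + 7 + 1) / 6 = 7
Step 2: Compute squared deviations from the mean:
  (8 - 7)^2 = 1
  (3 - 7)^2 = 16
  (12 - 7)^2 = 25
  (11 - 7)^2 = 16
  (7 - 7)^2 = 0
  (1 - 7)^2 = 36
Step 3: Sum of squared deviations = 94
Step 4: Population variance = 94 / 6 = 15.6667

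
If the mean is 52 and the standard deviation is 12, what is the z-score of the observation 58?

0.5

Step 1: Recall the z-score formula: z = (x - mu) / sigma
Step 2: Substitute values: z = (58 - 52) / 12
Step 3: z = 6 / 12 = 0.5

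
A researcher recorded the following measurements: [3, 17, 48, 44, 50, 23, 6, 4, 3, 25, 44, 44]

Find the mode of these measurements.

44

Step 1: Count the frequency of each value:
  3: appears 2 time(s)
  4: appears 1 time(s)
  6: appears 1 time(s)
  17: appears 1 time(s)
  23: appears 1 time(s)
  25: appears 1 time(s)
  44: appears 3 time(s)
  48: appears 1 time(s)
  50: appears 1 time(s)
Step 2: The value 44 appears most frequently (3 times).
Step 3: Mode = 44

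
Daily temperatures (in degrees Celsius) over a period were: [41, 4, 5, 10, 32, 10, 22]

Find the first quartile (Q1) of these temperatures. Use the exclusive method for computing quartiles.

5

Step 1: Sort the data: [4, 5, 10, 10, 22, 32, 41]
Step 2: n = 7
Step 3: Using the exclusive quartile method:
  Q1 = 5
  Q2 (median) = 10
  Q3 = 32
  IQR = Q3 - Q1 = 32 - 5 = 27
Step 4: Q1 = 5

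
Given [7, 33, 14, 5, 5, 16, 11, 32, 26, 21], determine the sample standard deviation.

10.604

Step 1: Compute the mean: 17
Step 2: Sum of squared deviations from the mean: 1012
Step 3: Sample variance = 1012 / 9 = 112.4444
Step 4: Standard deviation = sqrt(112.4444) = 10.604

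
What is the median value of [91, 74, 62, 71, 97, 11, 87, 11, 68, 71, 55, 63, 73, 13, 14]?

68

Step 1: Sort the data in ascending order: [11, 11, 13, 14, 55, 62, 63, 68, 71, 71, 73, 74, 87, 91, 97]
Step 2: The number of values is n = 15.
Step 3: Since n is odd, the median is the middle value at position 8: 68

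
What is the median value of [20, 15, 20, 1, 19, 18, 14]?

18

Step 1: Sort the data in ascending order: [1, 14, 15, 18, 19, 20, 20]
Step 2: The number of values is n = 7.
Step 3: Since n is odd, the median is the middle value at position 4: 18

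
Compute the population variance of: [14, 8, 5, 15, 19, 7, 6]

24.8163

Step 1: Compute the mean: (14 + 8 + 5 + 15 + 19 + 7 + 6) / 7 = 10.5714
Step 2: Compute squared deviations from the mean:
  (14 - 10.5714)^2 = 11.7551
  (8 - 10.5714)^2 = 6.6122
  (5 - 10.5714)^2 = 31.0408
  (15 - 10.5714)^2 = 19.6122
  (19 - 10.5714)^2 = 71.0408
  (7 - 10.5714)^2 = 12.7551
  (6 - 10.5714)^2 = 20.898
Step 3: Sum of squared deviations = 173.7143
Step 4: Population variance = 173.7143 / 7 = 24.8163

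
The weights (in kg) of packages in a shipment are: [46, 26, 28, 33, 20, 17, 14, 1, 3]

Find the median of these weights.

20

Step 1: Sort the data in ascending order: [1, 3, 14, 17, 20, 26, 28, 33, 46]
Step 2: The number of values is n = 9.
Step 3: Since n is odd, the median is the middle value at position 5: 20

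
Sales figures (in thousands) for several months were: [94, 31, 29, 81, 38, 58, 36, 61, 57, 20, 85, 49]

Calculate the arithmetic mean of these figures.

53.25

Step 1: Sum all values: 94 + 31 + 29 + 81 + 38 + 58 + 36 + 61 + 57 + 20 + 85 + 49 = 639
Step 2: Count the number of values: n = 12
Step 3: Mean = sum / n = 639 / 12 = 53.25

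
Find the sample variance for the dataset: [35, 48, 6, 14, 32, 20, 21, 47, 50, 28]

228.7667

Step 1: Compute the mean: (35 + 48 + 6 + 14 + 32 + 20 + 21 + 47 + 50 + 28) / 10 = 30.1
Step 2: Compute squared deviations from the mean:
  (35 - 30.1)^2 = 24.01
  (48 - 30.1)^2 = 320.41
  (6 - 30.1)^2 = 580.81
  (14 - 30.1)^2 = 259.21
  (32 - 30.1)^2 = 3.61
  (20 - 30.1)^2 = 102.01
  (21 - 30.1)^2 = 82.81
  (47 - 30.1)^2 = 285.61
  (50 - 30.1)^2 = 396.01
  (28 - 30.1)^2 = 4.41
Step 3: Sum of squared deviations = 2058.9
Step 4: Sample variance = 2058.9 / 9 = 228.7667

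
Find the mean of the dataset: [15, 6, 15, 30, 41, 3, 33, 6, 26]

19.4444

Step 1: Sum all values: 15 + 6 + 15 + 30 + 41 + 3 + 33 + 6 + 26 = 175
Step 2: Count the number of values: n = 9
Step 3: Mean = sum / n = 175 / 9 = 19.4444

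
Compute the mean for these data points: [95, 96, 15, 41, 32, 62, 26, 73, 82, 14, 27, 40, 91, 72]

54.7143

Step 1: Sum all values: 95 + 96 + 15 + 41 + 32 + 62 + 26 + 73 + 82 + 14 + 27 + 40 + 91 + 72 = 766
Step 2: Count the number of values: n = 14
Step 3: Mean = sum / n = 766 / 14 = 54.7143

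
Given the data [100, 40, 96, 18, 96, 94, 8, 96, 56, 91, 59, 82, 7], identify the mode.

96

Step 1: Count the frequency of each value:
  7: appears 1 time(s)
  8: appears 1 time(s)
  18: appears 1 time(s)
  40: appears 1 time(s)
  56: appears 1 time(s)
  59: appears 1 time(s)
  82: appears 1 time(s)
  91: appears 1 time(s)
  94: appears 1 time(s)
  96: appears 3 time(s)
  100: appears 1 time(s)
Step 2: The value 96 appears most frequently (3 times).
Step 3: Mode = 96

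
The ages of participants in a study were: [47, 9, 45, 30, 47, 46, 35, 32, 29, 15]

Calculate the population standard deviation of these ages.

12.7769

Step 1: Compute the mean: 33.5
Step 2: Sum of squared deviations from the mean: 1632.5
Step 3: Population variance = 1632.5 / 10 = 163.25
Step 4: Standard deviation = sqrt(163.25) = 12.7769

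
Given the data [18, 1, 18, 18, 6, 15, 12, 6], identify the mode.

18

Step 1: Count the frequency of each value:
  1: appears 1 time(s)
  6: appears 2 time(s)
  12: appears 1 time(s)
  15: appears 1 time(s)
  18: appears 3 time(s)
Step 2: The value 18 appears most frequently (3 times).
Step 3: Mode = 18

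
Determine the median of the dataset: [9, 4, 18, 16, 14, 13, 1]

13

Step 1: Sort the data in ascending order: [1, 4, 9, 13, 14, 16, 18]
Step 2: The number of values is n = 7.
Step 3: Since n is odd, the median is the middle value at position 4: 13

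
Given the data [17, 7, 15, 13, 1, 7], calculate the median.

10

Step 1: Sort the data in ascending order: [1, 7, 7, 13, 15, 17]
Step 2: The number of values is n = 6.
Step 3: Since n is even, the median is the average of positions 3 and 4:
  Median = (7 + 13) / 2 = 10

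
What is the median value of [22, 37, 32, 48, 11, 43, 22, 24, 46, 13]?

28

Step 1: Sort the data in ascending order: [11, 13, 22, 22, 24, 32, 37, 43, 46, 48]
Step 2: The number of values is n = 10.
Step 3: Since n is even, the median is the average of positions 5 and 6:
  Median = (24 + 32) / 2 = 28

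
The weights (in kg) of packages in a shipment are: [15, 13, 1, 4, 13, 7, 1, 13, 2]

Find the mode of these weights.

13

Step 1: Count the frequency of each value:
  1: appears 2 time(s)
  2: appears 1 time(s)
  4: appears 1 time(s)
  7: appears 1 time(s)
  13: appears 3 time(s)
  15: appears 1 time(s)
Step 2: The value 13 appears most frequently (3 times).
Step 3: Mode = 13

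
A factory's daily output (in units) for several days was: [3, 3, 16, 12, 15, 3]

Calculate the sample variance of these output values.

40.2667

Step 1: Compute the mean: (3 + 3 + 16 + 12 + 15 + 3) / 6 = 8.6667
Step 2: Compute squared deviations from the mean:
  (3 - 8.6667)^2 = 32.1111
  (3 - 8.6667)^2 = 32.1111
  (16 - 8.6667)^2 = 53.7778
  (12 - 8.6667)^2 = 11.1111
  (15 - 8.6667)^2 = 40.1111
  (3 - 8.6667)^2 = 32.1111
Step 3: Sum of squared deviations = 201.3333
Step 4: Sample variance = 201.3333 / 5 = 40.2667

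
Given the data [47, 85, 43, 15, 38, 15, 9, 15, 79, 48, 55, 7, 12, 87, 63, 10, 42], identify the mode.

15

Step 1: Count the frequency of each value:
  7: appears 1 time(s)
  9: appears 1 time(s)
  10: appears 1 time(s)
  12: appears 1 time(s)
  15: appears 3 time(s)
  38: appears 1 time(s)
  42: appears 1 time(s)
  43: appears 1 time(s)
  47: appears 1 time(s)
  48: appears 1 time(s)
  55: appears 1 time(s)
  63: appears 1 time(s)
  79: appears 1 time(s)
  85: appears 1 time(s)
  87: appears 1 time(s)
Step 2: The value 15 appears most frequently (3 times).
Step 3: Mode = 15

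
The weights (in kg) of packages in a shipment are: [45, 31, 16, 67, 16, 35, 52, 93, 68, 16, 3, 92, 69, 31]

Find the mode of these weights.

16

Step 1: Count the frequency of each value:
  3: appears 1 time(s)
  16: appears 3 time(s)
  31: appears 2 time(s)
  35: appears 1 time(s)
  45: appears 1 time(s)
  52: appears 1 time(s)
  67: appears 1 time(s)
  68: appears 1 time(s)
  69: appears 1 time(s)
  92: appears 1 time(s)
  93: appears 1 time(s)
Step 2: The value 16 appears most frequently (3 times).
Step 3: Mode = 16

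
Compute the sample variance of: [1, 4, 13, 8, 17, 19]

51.8667

Step 1: Compute the mean: (1 + 4 + 13 + 8 + 17 + 19) / 6 = 10.3333
Step 2: Compute squared deviations from the mean:
  (1 - 10.3333)^2 = 87.1111
  (4 - 10.3333)^2 = 40.1111
  (13 - 10.3333)^2 = 7.1111
  (8 - 10.3333)^2 = 5.4444
  (17 - 10.3333)^2 = 44.4444
  (19 - 10.3333)^2 = 75.1111
Step 3: Sum of squared deviations = 259.3333
Step 4: Sample variance = 259.3333 / 5 = 51.8667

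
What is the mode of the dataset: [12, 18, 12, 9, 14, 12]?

12

Step 1: Count the frequency of each value:
  9: appears 1 time(s)
  12: appears 3 time(s)
  14: appears 1 time(s)
  18: appears 1 time(s)
Step 2: The value 12 appears most frequently (3 times).
Step 3: Mode = 12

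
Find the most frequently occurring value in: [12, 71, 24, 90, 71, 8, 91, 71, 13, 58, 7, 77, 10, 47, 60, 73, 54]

71

Step 1: Count the frequency of each value:
  7: appears 1 time(s)
  8: appears 1 time(s)
  10: appears 1 time(s)
  12: appears 1 time(s)
  13: appears 1 time(s)
  24: appears 1 time(s)
  47: appears 1 time(s)
  54: appears 1 time(s)
  58: appears 1 time(s)
  60: appears 1 time(s)
  71: appears 3 time(s)
  73: appears 1 time(s)
  77: appears 1 time(s)
  90: appears 1 time(s)
  91: appears 1 time(s)
Step 2: The value 71 appears most frequently (3 times).
Step 3: Mode = 71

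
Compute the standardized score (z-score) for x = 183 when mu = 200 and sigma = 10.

-1.7

Step 1: Recall the z-score formula: z = (x - mu) / sigma
Step 2: Substitute values: z = (183 - 200) / 10
Step 3: z = -17 / 10 = -1.7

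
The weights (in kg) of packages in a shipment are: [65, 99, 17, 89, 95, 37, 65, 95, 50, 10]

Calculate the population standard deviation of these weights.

31.2915

Step 1: Compute the mean: 62.2
Step 2: Sum of squared deviations from the mean: 9791.6
Step 3: Population variance = 9791.6 / 10 = 979.16
Step 4: Standard deviation = sqrt(979.16) = 31.2915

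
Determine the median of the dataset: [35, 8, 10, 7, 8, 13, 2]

8

Step 1: Sort the data in ascending order: [2, 7, 8, 8, 10, 13, 35]
Step 2: The number of values is n = 7.
Step 3: Since n is odd, the median is the middle value at position 4: 8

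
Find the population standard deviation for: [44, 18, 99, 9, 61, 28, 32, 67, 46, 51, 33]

23.9631

Step 1: Compute the mean: 44.3636
Step 2: Sum of squared deviations from the mean: 6316.5455
Step 3: Population variance = 6316.5455 / 11 = 574.2314
Step 4: Standard deviation = sqrt(574.2314) = 23.9631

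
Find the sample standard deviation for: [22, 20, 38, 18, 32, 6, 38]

11.7676

Step 1: Compute the mean: 24.8571
Step 2: Sum of squared deviations from the mean: 830.8571
Step 3: Sample variance = 830.8571 / 6 = 138.4762
Step 4: Standard deviation = sqrt(138.4762) = 11.7676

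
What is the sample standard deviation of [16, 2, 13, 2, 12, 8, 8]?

5.3763

Step 1: Compute the mean: 8.7143
Step 2: Sum of squared deviations from the mean: 173.4286
Step 3: Sample variance = 173.4286 / 6 = 28.9048
Step 4: Standard deviation = sqrt(28.9048) = 5.3763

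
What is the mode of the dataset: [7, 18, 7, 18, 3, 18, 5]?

18

Step 1: Count the frequency of each value:
  3: appears 1 time(s)
  5: appears 1 time(s)
  7: appears 2 time(s)
  18: appears 3 time(s)
Step 2: The value 18 appears most frequently (3 times).
Step 3: Mode = 18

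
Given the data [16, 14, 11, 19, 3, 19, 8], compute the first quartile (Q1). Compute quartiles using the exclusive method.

8

Step 1: Sort the data: [3, 8, 11, 14, 16, 19, 19]
Step 2: n = 7
Step 3: Using the exclusive quartile method:
  Q1 = 8
  Q2 (median) = 14
  Q3 = 19
  IQR = Q3 - Q1 = 19 - 8 = 11
Step 4: Q1 = 8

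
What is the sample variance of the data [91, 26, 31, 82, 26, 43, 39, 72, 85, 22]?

761.3444

Step 1: Compute the mean: (91 + 26 + 31 + 82 + 26 + 43 + 39 + 72 + 85 + 22) / 10 = 51.7
Step 2: Compute squared deviations from the mean:
  (91 - 51.7)^2 = 1544.49
  (26 - 51.7)^2 = 660.49
  (31 - 51.7)^2 = 428.49
  (82 - 51.7)^2 = 918.09
  (26 - 51.7)^2 = 660.49
  (43 - 51.7)^2 = 75.69
  (39 - 51.7)^2 = 161.29
  (72 - 51.7)^2 = 412.09
  (85 - 51.7)^2 = 1108.89
  (22 - 51.7)^2 = 882.09
Step 3: Sum of squared deviations = 6852.1
Step 4: Sample variance = 6852.1 / 9 = 761.3444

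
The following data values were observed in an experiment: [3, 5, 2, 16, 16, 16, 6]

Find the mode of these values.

16

Step 1: Count the frequency of each value:
  2: appears 1 time(s)
  3: appears 1 time(s)
  5: appears 1 time(s)
  6: appears 1 time(s)
  16: appears 3 time(s)
Step 2: The value 16 appears most frequently (3 times).
Step 3: Mode = 16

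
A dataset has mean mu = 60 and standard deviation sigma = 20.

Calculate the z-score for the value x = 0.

-3

Step 1: Recall the z-score formula: z = (x - mu) / sigma
Step 2: Substitute values: z = (0 - 60) / 20
Step 3: z = -60 / 20 = -3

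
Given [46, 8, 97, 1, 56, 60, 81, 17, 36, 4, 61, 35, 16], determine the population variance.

849.9763

Step 1: Compute the mean: (46 + 8 + 97 + 1 + 56 + 60 + 81 + 17 + 36 + 4 + 61 + 35 + 16) / 13 = 39.8462
Step 2: Compute squared deviations from the mean:
  (46 - 39.8462)^2 = 37.8698
  (8 - 39.8462)^2 = 1014.1775
  (97 - 39.8462)^2 = 3266.5621
  (1 - 39.8462)^2 = 1509.0237
  (56 - 39.8462)^2 = 260.9467
  (60 - 39.8462)^2 = 406.1775
  (81 - 39.8462)^2 = 1693.6391
  (17 - 39.8462)^2 = 521.9467
  (36 - 39.8462)^2 = 14.7929
  (4 - 39.8462)^2 = 1284.9467
  (61 - 39.8462)^2 = 447.4852
  (35 - 39.8462)^2 = 23.4852
  (16 - 39.8462)^2 = 568.6391
Step 3: Sum of squared deviations = 11049.6923
Step 4: Population variance = 11049.6923 / 13 = 849.9763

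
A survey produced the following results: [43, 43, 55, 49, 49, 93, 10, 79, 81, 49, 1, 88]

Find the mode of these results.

49

Step 1: Count the frequency of each value:
  1: appears 1 time(s)
  10: appears 1 time(s)
  43: appears 2 time(s)
  49: appears 3 time(s)
  55: appears 1 time(s)
  79: appears 1 time(s)
  81: appears 1 time(s)
  88: appears 1 time(s)
  93: appears 1 time(s)
Step 2: The value 49 appears most frequently (3 times).
Step 3: Mode = 49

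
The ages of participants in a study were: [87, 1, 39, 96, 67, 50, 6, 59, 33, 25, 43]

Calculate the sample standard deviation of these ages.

30.1662

Step 1: Compute the mean: 46
Step 2: Sum of squared deviations from the mean: 9100
Step 3: Sample variance = 9100 / 10 = 910
Step 4: Standard deviation = sqrt(910) = 30.1662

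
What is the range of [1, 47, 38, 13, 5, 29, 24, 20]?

46

Step 1: Identify the maximum value: max = 47
Step 2: Identify the minimum value: min = 1
Step 3: Range = max - min = 47 - 1 = 46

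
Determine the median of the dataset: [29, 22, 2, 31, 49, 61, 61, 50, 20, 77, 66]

49

Step 1: Sort the data in ascending order: [2, 20, 22, 29, 31, 49, 50, 61, 61, 66, 77]
Step 2: The number of values is n = 11.
Step 3: Since n is odd, the median is the middle value at position 6: 49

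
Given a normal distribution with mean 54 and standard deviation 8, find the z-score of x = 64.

1.25

Step 1: Recall the z-score formula: z = (x - mu) / sigma
Step 2: Substitute values: z = (64 - 54) / 8
Step 3: z = 10 / 8 = 1.25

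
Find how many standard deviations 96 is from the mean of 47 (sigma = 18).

2.7222

Step 1: Recall the z-score formula: z = (x - mu) / sigma
Step 2: Substitute values: z = (96 - 47) / 18
Step 3: z = 49 / 18 = 2.7222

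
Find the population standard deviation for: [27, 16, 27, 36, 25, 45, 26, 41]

8.9154

Step 1: Compute the mean: 30.375
Step 2: Sum of squared deviations from the mean: 635.875
Step 3: Population variance = 635.875 / 8 = 79.4844
Step 4: Standard deviation = sqrt(79.4844) = 8.9154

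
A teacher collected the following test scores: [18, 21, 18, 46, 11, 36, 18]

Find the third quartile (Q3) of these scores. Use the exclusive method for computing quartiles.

36

Step 1: Sort the data: [11, 18, 18, 18, 21, 36, 46]
Step 2: n = 7
Step 3: Using the exclusive quartile method:
  Q1 = 18
  Q2 (median) = 18
  Q3 = 36
  IQR = Q3 - Q1 = 36 - 18 = 18
Step 4: Q3 = 36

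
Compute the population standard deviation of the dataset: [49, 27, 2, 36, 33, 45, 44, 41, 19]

14.0905

Step 1: Compute the mean: 32.8889
Step 2: Sum of squared deviations from the mean: 1786.8889
Step 3: Population variance = 1786.8889 / 9 = 198.5432
Step 4: Standard deviation = sqrt(198.5432) = 14.0905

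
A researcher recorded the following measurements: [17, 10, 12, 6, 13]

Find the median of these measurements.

12

Step 1: Sort the data in ascending order: [6, 10, 12, 13, 17]
Step 2: The number of values is n = 5.
Step 3: Since n is odd, the median is the middle value at position 3: 12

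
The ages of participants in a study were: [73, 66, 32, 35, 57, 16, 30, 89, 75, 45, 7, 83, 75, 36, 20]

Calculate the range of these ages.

82

Step 1: Identify the maximum value: max = 89
Step 2: Identify the minimum value: min = 7
Step 3: Range = max - min = 89 - 7 = 82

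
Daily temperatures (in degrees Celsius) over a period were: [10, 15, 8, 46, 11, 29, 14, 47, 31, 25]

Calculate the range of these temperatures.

39

Step 1: Identify the maximum value: max = 47
Step 2: Identify the minimum value: min = 8
Step 3: Range = max - min = 47 - 8 = 39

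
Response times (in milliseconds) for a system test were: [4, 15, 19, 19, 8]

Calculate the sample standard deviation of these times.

6.7454

Step 1: Compute the mean: 13
Step 2: Sum of squared deviations from the mean: 182
Step 3: Sample variance = 182 / 4 = 45.5
Step 4: Standard deviation = sqrt(45.5) = 6.7454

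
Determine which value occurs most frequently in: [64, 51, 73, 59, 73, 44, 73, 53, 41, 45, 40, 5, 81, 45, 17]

73

Step 1: Count the frequency of each value:
  5: appears 1 time(s)
  17: appears 1 time(s)
  40: appears 1 time(s)
  41: appears 1 time(s)
  44: appears 1 time(s)
  45: appears 2 time(s)
  51: appears 1 time(s)
  53: appears 1 time(s)
  59: appears 1 time(s)
  64: appears 1 time(s)
  73: appears 3 time(s)
  81: appears 1 time(s)
Step 2: The value 73 appears most frequently (3 times).
Step 3: Mode = 73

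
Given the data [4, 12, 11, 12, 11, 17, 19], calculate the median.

12

Step 1: Sort the data in ascending order: [4, 11, 11, 12, 12, 17, 19]
Step 2: The number of values is n = 7.
Step 3: Since n is odd, the median is the middle value at position 4: 12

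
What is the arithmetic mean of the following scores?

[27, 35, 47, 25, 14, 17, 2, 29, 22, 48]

26.6

Step 1: Sum all values: 27 + 35 + 47 + 25 + 14 + 17 + 2 + 29 + 22 + 48 = 266
Step 2: Count the number of values: n = 10
Step 3: Mean = sum / n = 266 / 10 = 26.6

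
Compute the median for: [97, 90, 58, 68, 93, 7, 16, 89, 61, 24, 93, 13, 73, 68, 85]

68

Step 1: Sort the data in ascending order: [7, 13, 16, 24, 58, 61, 68, 68, 73, 85, 89, 90, 93, 93, 97]
Step 2: The number of values is n = 15.
Step 3: Since n is odd, the median is the middle value at position 8: 68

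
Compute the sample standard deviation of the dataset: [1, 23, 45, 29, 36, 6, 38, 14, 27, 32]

14.224

Step 1: Compute the mean: 25.1
Step 2: Sum of squared deviations from the mean: 1820.9
Step 3: Sample variance = 1820.9 / 9 = 202.3222
Step 4: Standard deviation = sqrt(202.3222) = 14.224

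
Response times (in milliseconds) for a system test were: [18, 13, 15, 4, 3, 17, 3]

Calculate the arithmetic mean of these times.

10.4286

Step 1: Sum all values: 18 + 13 + 15 + 4 + 3 + 17 + 3 = 73
Step 2: Count the number of values: n = 7
Step 3: Mean = sum / n = 73 / 7 = 10.4286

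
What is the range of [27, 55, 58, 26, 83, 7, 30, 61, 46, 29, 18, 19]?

76

Step 1: Identify the maximum value: max = 83
Step 2: Identify the minimum value: min = 7
Step 3: Range = max - min = 83 - 7 = 76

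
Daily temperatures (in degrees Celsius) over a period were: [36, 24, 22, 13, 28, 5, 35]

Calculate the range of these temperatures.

31

Step 1: Identify the maximum value: max = 36
Step 2: Identify the minimum value: min = 5
Step 3: Range = max - min = 36 - 5 = 31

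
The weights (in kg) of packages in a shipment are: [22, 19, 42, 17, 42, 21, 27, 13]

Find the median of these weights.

21.5

Step 1: Sort the data in ascending order: [13, 17, 19, 21, 22, 27, 42, 42]
Step 2: The number of values is n = 8.
Step 3: Since n is even, the median is the average of positions 4 and 5:
  Median = (21 + 22) / 2 = 21.5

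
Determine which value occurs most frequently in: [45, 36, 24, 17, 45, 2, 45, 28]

45

Step 1: Count the frequency of each value:
  2: appears 1 time(s)
  17: appears 1 time(s)
  24: appears 1 time(s)
  28: appears 1 time(s)
  36: appears 1 time(s)
  45: appears 3 time(s)
Step 2: The value 45 appears most frequently (3 times).
Step 3: Mode = 45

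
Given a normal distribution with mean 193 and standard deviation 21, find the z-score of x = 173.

-0.9524

Step 1: Recall the z-score formula: z = (x - mu) / sigma
Step 2: Substitute values: z = (173 - 193) / 21
Step 3: z = -20 / 21 = -0.9524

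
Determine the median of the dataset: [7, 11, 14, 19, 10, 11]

11

Step 1: Sort the data in ascending order: [7, 10, 11, 11, 14, 19]
Step 2: The number of values is n = 6.
Step 3: Since n is even, the median is the average of positions 3 and 4:
  Median = (11 + 11) / 2 = 11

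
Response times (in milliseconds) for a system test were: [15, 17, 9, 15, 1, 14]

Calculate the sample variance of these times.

35.3667

Step 1: Compute the mean: (15 + 17 + 9 + 15 + 1 + 14) / 6 = 11.8333
Step 2: Compute squared deviations from the mean:
  (15 - 11.8333)^2 = 10.0278
  (17 - 11.8333)^2 = 26.6944
  (9 - 11.8333)^2 = 8.0278
  (15 - 11.8333)^2 = 10.0278
  (1 - 11.8333)^2 = 117.3611
  (14 - 11.8333)^2 = 4.6944
Step 3: Sum of squared deviations = 176.8333
Step 4: Sample variance = 176.8333 / 5 = 35.3667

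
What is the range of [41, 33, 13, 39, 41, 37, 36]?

28

Step 1: Identify the maximum value: max = 41
Step 2: Identify the minimum value: min = 13
Step 3: Range = max - min = 41 - 13 = 28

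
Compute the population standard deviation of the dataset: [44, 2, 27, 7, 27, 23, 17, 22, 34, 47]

13.6528

Step 1: Compute the mean: 25
Step 2: Sum of squared deviations from the mean: 1864
Step 3: Population variance = 1864 / 10 = 186.4
Step 4: Standard deviation = sqrt(186.4) = 13.6528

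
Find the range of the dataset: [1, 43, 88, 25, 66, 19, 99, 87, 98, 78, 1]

98

Step 1: Identify the maximum value: max = 99
Step 2: Identify the minimum value: min = 1
Step 3: Range = max - min = 99 - 1 = 98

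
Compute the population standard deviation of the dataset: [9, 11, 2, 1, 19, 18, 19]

7.1856

Step 1: Compute the mean: 11.2857
Step 2: Sum of squared deviations from the mean: 361.4286
Step 3: Population variance = 361.4286 / 7 = 51.6327
Step 4: Standard deviation = sqrt(51.6327) = 7.1856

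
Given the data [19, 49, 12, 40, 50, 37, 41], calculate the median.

40

Step 1: Sort the data in ascending order: [12, 19, 37, 40, 41, 49, 50]
Step 2: The number of values is n = 7.
Step 3: Since n is odd, the median is the middle value at position 4: 40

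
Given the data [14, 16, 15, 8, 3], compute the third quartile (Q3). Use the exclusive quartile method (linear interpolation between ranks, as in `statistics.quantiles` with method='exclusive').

15.5

Step 1: Sort the data: [3, 8, 14, 15, 16]
Step 2: n = 5
Step 3: Using the exclusive quartile method:
  Q1 = 5.5
  Q2 (median) = 14
  Q3 = 15.5
  IQR = Q3 - Q1 = 15.5 - 5.5 = 10
Step 4: Q3 = 15.5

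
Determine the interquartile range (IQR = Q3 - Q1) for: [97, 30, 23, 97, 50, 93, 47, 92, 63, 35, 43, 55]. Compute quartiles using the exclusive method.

55.75

Step 1: Sort the data: [23, 30, 35, 43, 47, 50, 55, 63, 92, 93, 97, 97]
Step 2: n = 12
Step 3: Using the exclusive quartile method:
  Q1 = 37
  Q2 (median) = 52.5
  Q3 = 92.75
  IQR = Q3 - Q1 = 92.75 - 37 = 55.75
Step 4: IQR = 55.75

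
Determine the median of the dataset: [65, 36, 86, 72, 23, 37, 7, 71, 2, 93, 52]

52

Step 1: Sort the data in ascending order: [2, 7, 23, 36, 37, 52, 65, 71, 72, 86, 93]
Step 2: The number of values is n = 11.
Step 3: Since n is odd, the median is the middle value at position 6: 52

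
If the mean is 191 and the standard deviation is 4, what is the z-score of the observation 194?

0.75

Step 1: Recall the z-score formula: z = (x - mu) / sigma
Step 2: Substitute values: z = (194 - 191) / 4
Step 3: z = 3 / 4 = 0.75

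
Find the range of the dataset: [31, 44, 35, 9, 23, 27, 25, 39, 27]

35

Step 1: Identify the maximum value: max = 44
Step 2: Identify the minimum value: min = 9
Step 3: Range = max - min = 44 - 9 = 35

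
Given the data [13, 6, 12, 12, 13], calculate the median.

12

Step 1: Sort the data in ascending order: [6, 12, 12, 13, 13]
Step 2: The number of values is n = 5.
Step 3: Since n is odd, the median is the middle value at position 3: 12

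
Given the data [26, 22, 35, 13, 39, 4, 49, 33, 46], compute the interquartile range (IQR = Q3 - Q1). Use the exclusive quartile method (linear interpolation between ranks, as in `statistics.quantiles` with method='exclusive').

25

Step 1: Sort the data: [4, 13, 22, 26, 33, 35, 39, 46, 49]
Step 2: n = 9
Step 3: Using the exclusive quartile method:
  Q1 = 17.5
  Q2 (median) = 33
  Q3 = 42.5
  IQR = Q3 - Q1 = 42.5 - 17.5 = 25
Step 4: IQR = 25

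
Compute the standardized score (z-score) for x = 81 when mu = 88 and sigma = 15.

-0.4667

Step 1: Recall the z-score formula: z = (x - mu) / sigma
Step 2: Substitute values: z = (81 - 88) / 15
Step 3: z = -7 / 15 = -0.4667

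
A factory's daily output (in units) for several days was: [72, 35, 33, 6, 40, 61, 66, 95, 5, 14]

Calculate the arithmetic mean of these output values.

42.7

Step 1: Sum all values: 72 + 35 + 33 + 6 + 40 + 61 + 66 + 95 + 5 + 14 = 427
Step 2: Count the number of values: n = 10
Step 3: Mean = sum / n = 427 / 10 = 42.7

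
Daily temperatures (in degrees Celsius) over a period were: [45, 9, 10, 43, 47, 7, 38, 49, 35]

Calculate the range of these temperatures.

42

Step 1: Identify the maximum value: max = 49
Step 2: Identify the minimum value: min = 7
Step 3: Range = max - min = 49 - 7 = 42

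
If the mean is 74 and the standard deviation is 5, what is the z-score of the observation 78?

0.8

Step 1: Recall the z-score formula: z = (x - mu) / sigma
Step 2: Substitute values: z = (78 - 74) / 5
Step 3: z = 4 / 5 = 0.8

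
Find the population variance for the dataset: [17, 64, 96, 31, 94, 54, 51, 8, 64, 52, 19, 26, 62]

719.1479

Step 1: Compute the mean: (17 + 64 + 96 + 31 + 94 + 54 + 51 + 8 + 64 + 52 + 19 + 26 + 62) / 13 = 49.0769
Step 2: Compute squared deviations from the mean:
  (17 - 49.0769)^2 = 1028.929
  (64 - 49.0769)^2 = 222.6982
  (96 - 49.0769)^2 = 2201.7751
  (31 - 49.0769)^2 = 326.7751
  (94 - 49.0769)^2 = 2018.0828
  (54 - 49.0769)^2 = 24.2367
  (51 - 49.0769)^2 = 3.6982
  (8 - 49.0769)^2 = 1687.3136
  (64 - 49.0769)^2 = 222.6982
  (52 - 49.0769)^2 = 8.5444
  (19 - 49.0769)^2 = 904.6213
  (26 - 49.0769)^2 = 532.5444
  (62 - 49.0769)^2 = 167.0059
Step 3: Sum of squared deviations = 9348.9231
Step 4: Population variance = 9348.9231 / 13 = 719.1479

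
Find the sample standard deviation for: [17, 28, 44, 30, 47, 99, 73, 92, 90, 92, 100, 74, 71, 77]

28.299

Step 1: Compute the mean: 66.7143
Step 2: Sum of squared deviations from the mean: 10410.8571
Step 3: Sample variance = 10410.8571 / 13 = 800.8352
Step 4: Standard deviation = sqrt(800.8352) = 28.299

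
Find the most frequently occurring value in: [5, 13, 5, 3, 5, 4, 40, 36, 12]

5

Step 1: Count the frequency of each value:
  3: appears 1 time(s)
  4: appears 1 time(s)
  5: appears 3 time(s)
  12: appears 1 time(s)
  13: appears 1 time(s)
  36: appears 1 time(s)
  40: appears 1 time(s)
Step 2: The value 5 appears most frequently (3 times).
Step 3: Mode = 5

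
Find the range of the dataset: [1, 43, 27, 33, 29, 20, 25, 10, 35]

42

Step 1: Identify the maximum value: max = 43
Step 2: Identify the minimum value: min = 1
Step 3: Range = max - min = 43 - 1 = 42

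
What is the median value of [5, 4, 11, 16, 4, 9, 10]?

9

Step 1: Sort the data in ascending order: [4, 4, 5, 9, 10, 11, 16]
Step 2: The number of values is n = 7.
Step 3: Since n is odd, the median is the middle value at position 4: 9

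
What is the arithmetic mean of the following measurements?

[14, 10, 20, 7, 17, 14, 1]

11.8571

Step 1: Sum all values: 14 + 10 + 20 + 7 + 17 + 14 + 1 = 83
Step 2: Count the number of values: n = 7
Step 3: Mean = sum / n = 83 / 7 = 11.8571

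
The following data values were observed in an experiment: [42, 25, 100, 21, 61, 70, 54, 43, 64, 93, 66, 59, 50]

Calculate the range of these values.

79

Step 1: Identify the maximum value: max = 100
Step 2: Identify the minimum value: min = 21
Step 3: Range = max - min = 100 - 21 = 79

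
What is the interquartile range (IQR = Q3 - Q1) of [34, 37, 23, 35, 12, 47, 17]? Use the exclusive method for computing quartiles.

20

Step 1: Sort the data: [12, 17, 23, 34, 35, 37, 47]
Step 2: n = 7
Step 3: Using the exclusive quartile method:
  Q1 = 17
  Q2 (median) = 34
  Q3 = 37
  IQR = Q3 - Q1 = 37 - 17 = 20
Step 4: IQR = 20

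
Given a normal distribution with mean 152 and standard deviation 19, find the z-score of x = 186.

1.7895

Step 1: Recall the z-score formula: z = (x - mu) / sigma
Step 2: Substitute values: z = (186 - 152) / 19
Step 3: z = 34 / 19 = 1.7895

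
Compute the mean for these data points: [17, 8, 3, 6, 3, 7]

7.3333

Step 1: Sum all values: 17 + 8 + 3 + 6 + 3 + 7 = 44
Step 2: Count the number of values: n = 6
Step 3: Mean = sum / n = 44 / 6 = 7.3333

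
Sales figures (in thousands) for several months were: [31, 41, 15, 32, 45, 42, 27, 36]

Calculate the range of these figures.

30

Step 1: Identify the maximum value: max = 45
Step 2: Identify the minimum value: min = 15
Step 3: Range = max - min = 45 - 15 = 30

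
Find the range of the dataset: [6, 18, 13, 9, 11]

12

Step 1: Identify the maximum value: max = 18
Step 2: Identify the minimum value: min = 6
Step 3: Range = max - min = 18 - 6 = 12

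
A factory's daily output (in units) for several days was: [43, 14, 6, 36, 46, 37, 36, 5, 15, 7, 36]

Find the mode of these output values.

36

Step 1: Count the frequency of each value:
  5: appears 1 time(s)
  6: appears 1 time(s)
  7: appears 1 time(s)
  14: appears 1 time(s)
  15: appears 1 time(s)
  36: appears 3 time(s)
  37: appears 1 time(s)
  43: appears 1 time(s)
  46: appears 1 time(s)
Step 2: The value 36 appears most frequently (3 times).
Step 3: Mode = 36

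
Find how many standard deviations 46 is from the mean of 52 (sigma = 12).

-0.5

Step 1: Recall the z-score formula: z = (x - mu) / sigma
Step 2: Substitute values: z = (46 - 52) / 12
Step 3: z = -6 / 12 = -0.5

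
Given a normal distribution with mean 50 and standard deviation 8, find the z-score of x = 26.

-3

Step 1: Recall the z-score formula: z = (x - mu) / sigma
Step 2: Substitute values: z = (26 - 50) / 8
Step 3: z = -24 / 8 = -3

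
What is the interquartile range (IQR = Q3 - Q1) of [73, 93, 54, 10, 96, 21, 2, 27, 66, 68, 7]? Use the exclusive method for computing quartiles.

63

Step 1: Sort the data: [2, 7, 10, 21, 27, 54, 66, 68, 73, 93, 96]
Step 2: n = 11
Step 3: Using the exclusive quartile method:
  Q1 = 10
  Q2 (median) = 54
  Q3 = 73
  IQR = Q3 - Q1 = 73 - 10 = 63
Step 4: IQR = 63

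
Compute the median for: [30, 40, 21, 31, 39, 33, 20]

31

Step 1: Sort the data in ascending order: [20, 21, 30, 31, 33, 39, 40]
Step 2: The number of values is n = 7.
Step 3: Since n is odd, the median is the middle value at position 4: 31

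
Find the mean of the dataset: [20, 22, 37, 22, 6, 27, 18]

21.7143

Step 1: Sum all values: 20 + 22 + 37 + 22 + 6 + 27 + 18 = 152
Step 2: Count the number of values: n = 7
Step 3: Mean = sum / n = 152 / 7 = 21.7143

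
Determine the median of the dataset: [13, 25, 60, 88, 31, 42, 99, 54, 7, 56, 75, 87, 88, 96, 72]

60

Step 1: Sort the data in ascending order: [7, 13, 25, 31, 42, 54, 56, 60, 72, 75, 87, 88, 88, 96, 99]
Step 2: The number of values is n = 15.
Step 3: Since n is odd, the median is the middle value at position 8: 60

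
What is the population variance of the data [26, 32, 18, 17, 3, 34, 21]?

94.5306

Step 1: Compute the mean: (26 + 32 + 18 + 17 + 3 + 34 + 21) / 7 = 21.5714
Step 2: Compute squared deviations from the mean:
  (26 - 21.5714)^2 = 19.6122
  (32 - 21.5714)^2 = 108.7551
  (18 - 21.5714)^2 = 12.7551
  (17 - 21.5714)^2 = 20.898
  (3 - 21.5714)^2 = 344.898
  (34 - 21.5714)^2 = 154.4694
  (21 - 21.5714)^2 = 0.3265
Step 3: Sum of squared deviations = 661.7143
Step 4: Population variance = 661.7143 / 7 = 94.5306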